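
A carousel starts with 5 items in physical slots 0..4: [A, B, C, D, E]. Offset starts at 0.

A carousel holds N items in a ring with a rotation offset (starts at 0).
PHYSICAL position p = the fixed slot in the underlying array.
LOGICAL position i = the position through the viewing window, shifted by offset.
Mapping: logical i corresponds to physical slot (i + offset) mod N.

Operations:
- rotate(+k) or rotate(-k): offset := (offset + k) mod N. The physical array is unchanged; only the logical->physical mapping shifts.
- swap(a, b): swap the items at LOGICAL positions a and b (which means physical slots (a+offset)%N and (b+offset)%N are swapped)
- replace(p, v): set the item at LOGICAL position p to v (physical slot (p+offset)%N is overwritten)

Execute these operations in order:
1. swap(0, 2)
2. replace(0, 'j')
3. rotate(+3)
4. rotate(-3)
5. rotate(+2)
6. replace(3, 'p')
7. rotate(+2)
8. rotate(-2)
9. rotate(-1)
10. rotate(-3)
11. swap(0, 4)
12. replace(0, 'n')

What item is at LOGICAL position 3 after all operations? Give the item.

After op 1 (swap(0, 2)): offset=0, physical=[C,B,A,D,E], logical=[C,B,A,D,E]
After op 2 (replace(0, 'j')): offset=0, physical=[j,B,A,D,E], logical=[j,B,A,D,E]
After op 3 (rotate(+3)): offset=3, physical=[j,B,A,D,E], logical=[D,E,j,B,A]
After op 4 (rotate(-3)): offset=0, physical=[j,B,A,D,E], logical=[j,B,A,D,E]
After op 5 (rotate(+2)): offset=2, physical=[j,B,A,D,E], logical=[A,D,E,j,B]
After op 6 (replace(3, 'p')): offset=2, physical=[p,B,A,D,E], logical=[A,D,E,p,B]
After op 7 (rotate(+2)): offset=4, physical=[p,B,A,D,E], logical=[E,p,B,A,D]
After op 8 (rotate(-2)): offset=2, physical=[p,B,A,D,E], logical=[A,D,E,p,B]
After op 9 (rotate(-1)): offset=1, physical=[p,B,A,D,E], logical=[B,A,D,E,p]
After op 10 (rotate(-3)): offset=3, physical=[p,B,A,D,E], logical=[D,E,p,B,A]
After op 11 (swap(0, 4)): offset=3, physical=[p,B,D,A,E], logical=[A,E,p,B,D]
After op 12 (replace(0, 'n')): offset=3, physical=[p,B,D,n,E], logical=[n,E,p,B,D]

Answer: B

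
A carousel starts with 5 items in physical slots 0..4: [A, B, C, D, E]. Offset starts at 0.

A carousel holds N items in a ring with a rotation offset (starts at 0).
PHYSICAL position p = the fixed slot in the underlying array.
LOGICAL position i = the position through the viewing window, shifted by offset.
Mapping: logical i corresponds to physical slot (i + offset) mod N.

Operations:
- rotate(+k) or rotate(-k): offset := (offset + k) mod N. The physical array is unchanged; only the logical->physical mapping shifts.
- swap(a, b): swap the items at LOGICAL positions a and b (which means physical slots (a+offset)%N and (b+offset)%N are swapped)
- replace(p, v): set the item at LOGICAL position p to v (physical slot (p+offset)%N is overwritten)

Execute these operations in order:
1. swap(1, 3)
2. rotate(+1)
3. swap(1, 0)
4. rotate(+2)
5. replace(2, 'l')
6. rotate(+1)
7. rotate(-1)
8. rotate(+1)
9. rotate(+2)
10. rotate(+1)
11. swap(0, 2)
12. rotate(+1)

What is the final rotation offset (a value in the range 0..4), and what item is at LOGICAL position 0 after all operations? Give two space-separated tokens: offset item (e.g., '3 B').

After op 1 (swap(1, 3)): offset=0, physical=[A,D,C,B,E], logical=[A,D,C,B,E]
After op 2 (rotate(+1)): offset=1, physical=[A,D,C,B,E], logical=[D,C,B,E,A]
After op 3 (swap(1, 0)): offset=1, physical=[A,C,D,B,E], logical=[C,D,B,E,A]
After op 4 (rotate(+2)): offset=3, physical=[A,C,D,B,E], logical=[B,E,A,C,D]
After op 5 (replace(2, 'l')): offset=3, physical=[l,C,D,B,E], logical=[B,E,l,C,D]
After op 6 (rotate(+1)): offset=4, physical=[l,C,D,B,E], logical=[E,l,C,D,B]
After op 7 (rotate(-1)): offset=3, physical=[l,C,D,B,E], logical=[B,E,l,C,D]
After op 8 (rotate(+1)): offset=4, physical=[l,C,D,B,E], logical=[E,l,C,D,B]
After op 9 (rotate(+2)): offset=1, physical=[l,C,D,B,E], logical=[C,D,B,E,l]
After op 10 (rotate(+1)): offset=2, physical=[l,C,D,B,E], logical=[D,B,E,l,C]
After op 11 (swap(0, 2)): offset=2, physical=[l,C,E,B,D], logical=[E,B,D,l,C]
After op 12 (rotate(+1)): offset=3, physical=[l,C,E,B,D], logical=[B,D,l,C,E]

Answer: 3 B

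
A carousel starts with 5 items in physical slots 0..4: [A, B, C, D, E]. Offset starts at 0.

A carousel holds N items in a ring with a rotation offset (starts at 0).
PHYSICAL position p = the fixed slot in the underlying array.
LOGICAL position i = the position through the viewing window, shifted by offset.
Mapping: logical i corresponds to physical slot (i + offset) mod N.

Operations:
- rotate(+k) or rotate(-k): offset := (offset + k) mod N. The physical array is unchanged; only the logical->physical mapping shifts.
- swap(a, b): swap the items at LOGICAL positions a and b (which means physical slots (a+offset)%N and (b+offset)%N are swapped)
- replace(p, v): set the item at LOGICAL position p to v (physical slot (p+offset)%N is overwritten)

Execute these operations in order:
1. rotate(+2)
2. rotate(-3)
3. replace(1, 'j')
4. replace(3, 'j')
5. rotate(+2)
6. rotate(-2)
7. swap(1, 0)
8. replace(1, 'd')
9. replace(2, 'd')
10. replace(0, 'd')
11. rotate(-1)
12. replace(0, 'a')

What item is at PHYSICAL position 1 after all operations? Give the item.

Answer: d

Derivation:
After op 1 (rotate(+2)): offset=2, physical=[A,B,C,D,E], logical=[C,D,E,A,B]
After op 2 (rotate(-3)): offset=4, physical=[A,B,C,D,E], logical=[E,A,B,C,D]
After op 3 (replace(1, 'j')): offset=4, physical=[j,B,C,D,E], logical=[E,j,B,C,D]
After op 4 (replace(3, 'j')): offset=4, physical=[j,B,j,D,E], logical=[E,j,B,j,D]
After op 5 (rotate(+2)): offset=1, physical=[j,B,j,D,E], logical=[B,j,D,E,j]
After op 6 (rotate(-2)): offset=4, physical=[j,B,j,D,E], logical=[E,j,B,j,D]
After op 7 (swap(1, 0)): offset=4, physical=[E,B,j,D,j], logical=[j,E,B,j,D]
After op 8 (replace(1, 'd')): offset=4, physical=[d,B,j,D,j], logical=[j,d,B,j,D]
After op 9 (replace(2, 'd')): offset=4, physical=[d,d,j,D,j], logical=[j,d,d,j,D]
After op 10 (replace(0, 'd')): offset=4, physical=[d,d,j,D,d], logical=[d,d,d,j,D]
After op 11 (rotate(-1)): offset=3, physical=[d,d,j,D,d], logical=[D,d,d,d,j]
After op 12 (replace(0, 'a')): offset=3, physical=[d,d,j,a,d], logical=[a,d,d,d,j]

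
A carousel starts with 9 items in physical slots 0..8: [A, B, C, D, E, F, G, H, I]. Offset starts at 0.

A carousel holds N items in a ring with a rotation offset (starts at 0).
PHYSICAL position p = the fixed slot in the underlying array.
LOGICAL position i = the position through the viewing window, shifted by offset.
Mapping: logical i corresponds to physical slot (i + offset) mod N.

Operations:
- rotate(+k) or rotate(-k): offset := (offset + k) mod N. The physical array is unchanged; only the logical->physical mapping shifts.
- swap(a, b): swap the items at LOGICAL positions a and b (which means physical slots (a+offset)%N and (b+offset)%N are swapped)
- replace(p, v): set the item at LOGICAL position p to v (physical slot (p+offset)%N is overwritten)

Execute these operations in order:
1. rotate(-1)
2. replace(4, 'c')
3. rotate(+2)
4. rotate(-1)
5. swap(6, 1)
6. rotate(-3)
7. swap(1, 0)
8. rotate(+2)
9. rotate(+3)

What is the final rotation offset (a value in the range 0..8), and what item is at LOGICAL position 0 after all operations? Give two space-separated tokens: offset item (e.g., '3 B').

After op 1 (rotate(-1)): offset=8, physical=[A,B,C,D,E,F,G,H,I], logical=[I,A,B,C,D,E,F,G,H]
After op 2 (replace(4, 'c')): offset=8, physical=[A,B,C,c,E,F,G,H,I], logical=[I,A,B,C,c,E,F,G,H]
After op 3 (rotate(+2)): offset=1, physical=[A,B,C,c,E,F,G,H,I], logical=[B,C,c,E,F,G,H,I,A]
After op 4 (rotate(-1)): offset=0, physical=[A,B,C,c,E,F,G,H,I], logical=[A,B,C,c,E,F,G,H,I]
After op 5 (swap(6, 1)): offset=0, physical=[A,G,C,c,E,F,B,H,I], logical=[A,G,C,c,E,F,B,H,I]
After op 6 (rotate(-3)): offset=6, physical=[A,G,C,c,E,F,B,H,I], logical=[B,H,I,A,G,C,c,E,F]
After op 7 (swap(1, 0)): offset=6, physical=[A,G,C,c,E,F,H,B,I], logical=[H,B,I,A,G,C,c,E,F]
After op 8 (rotate(+2)): offset=8, physical=[A,G,C,c,E,F,H,B,I], logical=[I,A,G,C,c,E,F,H,B]
After op 9 (rotate(+3)): offset=2, physical=[A,G,C,c,E,F,H,B,I], logical=[C,c,E,F,H,B,I,A,G]

Answer: 2 C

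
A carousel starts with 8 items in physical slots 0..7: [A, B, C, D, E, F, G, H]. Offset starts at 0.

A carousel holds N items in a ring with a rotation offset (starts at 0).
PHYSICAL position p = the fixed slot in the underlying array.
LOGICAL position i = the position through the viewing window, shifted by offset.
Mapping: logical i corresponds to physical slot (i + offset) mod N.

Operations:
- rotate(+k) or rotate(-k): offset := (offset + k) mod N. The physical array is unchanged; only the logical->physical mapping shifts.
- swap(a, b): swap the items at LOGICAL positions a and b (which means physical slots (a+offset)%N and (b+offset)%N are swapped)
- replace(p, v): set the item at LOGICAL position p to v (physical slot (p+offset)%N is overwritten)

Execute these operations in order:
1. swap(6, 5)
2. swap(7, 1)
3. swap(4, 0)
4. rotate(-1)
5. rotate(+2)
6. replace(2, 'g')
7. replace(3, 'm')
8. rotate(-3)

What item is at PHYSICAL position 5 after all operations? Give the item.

After op 1 (swap(6, 5)): offset=0, physical=[A,B,C,D,E,G,F,H], logical=[A,B,C,D,E,G,F,H]
After op 2 (swap(7, 1)): offset=0, physical=[A,H,C,D,E,G,F,B], logical=[A,H,C,D,E,G,F,B]
After op 3 (swap(4, 0)): offset=0, physical=[E,H,C,D,A,G,F,B], logical=[E,H,C,D,A,G,F,B]
After op 4 (rotate(-1)): offset=7, physical=[E,H,C,D,A,G,F,B], logical=[B,E,H,C,D,A,G,F]
After op 5 (rotate(+2)): offset=1, physical=[E,H,C,D,A,G,F,B], logical=[H,C,D,A,G,F,B,E]
After op 6 (replace(2, 'g')): offset=1, physical=[E,H,C,g,A,G,F,B], logical=[H,C,g,A,G,F,B,E]
After op 7 (replace(3, 'm')): offset=1, physical=[E,H,C,g,m,G,F,B], logical=[H,C,g,m,G,F,B,E]
After op 8 (rotate(-3)): offset=6, physical=[E,H,C,g,m,G,F,B], logical=[F,B,E,H,C,g,m,G]

Answer: G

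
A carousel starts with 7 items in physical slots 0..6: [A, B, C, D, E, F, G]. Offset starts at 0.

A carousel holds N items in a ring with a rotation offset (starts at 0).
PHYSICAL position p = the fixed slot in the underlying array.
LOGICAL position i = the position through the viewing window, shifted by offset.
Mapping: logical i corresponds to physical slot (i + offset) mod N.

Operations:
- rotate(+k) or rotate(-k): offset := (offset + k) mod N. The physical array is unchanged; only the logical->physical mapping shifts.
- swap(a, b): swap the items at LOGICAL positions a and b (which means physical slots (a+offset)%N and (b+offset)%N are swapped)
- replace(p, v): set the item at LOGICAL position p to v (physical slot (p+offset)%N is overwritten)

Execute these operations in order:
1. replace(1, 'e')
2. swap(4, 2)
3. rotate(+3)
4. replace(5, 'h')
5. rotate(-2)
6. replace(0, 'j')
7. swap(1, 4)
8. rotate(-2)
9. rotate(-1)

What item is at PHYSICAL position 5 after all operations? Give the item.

After op 1 (replace(1, 'e')): offset=0, physical=[A,e,C,D,E,F,G], logical=[A,e,C,D,E,F,G]
After op 2 (swap(4, 2)): offset=0, physical=[A,e,E,D,C,F,G], logical=[A,e,E,D,C,F,G]
After op 3 (rotate(+3)): offset=3, physical=[A,e,E,D,C,F,G], logical=[D,C,F,G,A,e,E]
After op 4 (replace(5, 'h')): offset=3, physical=[A,h,E,D,C,F,G], logical=[D,C,F,G,A,h,E]
After op 5 (rotate(-2)): offset=1, physical=[A,h,E,D,C,F,G], logical=[h,E,D,C,F,G,A]
After op 6 (replace(0, 'j')): offset=1, physical=[A,j,E,D,C,F,G], logical=[j,E,D,C,F,G,A]
After op 7 (swap(1, 4)): offset=1, physical=[A,j,F,D,C,E,G], logical=[j,F,D,C,E,G,A]
After op 8 (rotate(-2)): offset=6, physical=[A,j,F,D,C,E,G], logical=[G,A,j,F,D,C,E]
After op 9 (rotate(-1)): offset=5, physical=[A,j,F,D,C,E,G], logical=[E,G,A,j,F,D,C]

Answer: E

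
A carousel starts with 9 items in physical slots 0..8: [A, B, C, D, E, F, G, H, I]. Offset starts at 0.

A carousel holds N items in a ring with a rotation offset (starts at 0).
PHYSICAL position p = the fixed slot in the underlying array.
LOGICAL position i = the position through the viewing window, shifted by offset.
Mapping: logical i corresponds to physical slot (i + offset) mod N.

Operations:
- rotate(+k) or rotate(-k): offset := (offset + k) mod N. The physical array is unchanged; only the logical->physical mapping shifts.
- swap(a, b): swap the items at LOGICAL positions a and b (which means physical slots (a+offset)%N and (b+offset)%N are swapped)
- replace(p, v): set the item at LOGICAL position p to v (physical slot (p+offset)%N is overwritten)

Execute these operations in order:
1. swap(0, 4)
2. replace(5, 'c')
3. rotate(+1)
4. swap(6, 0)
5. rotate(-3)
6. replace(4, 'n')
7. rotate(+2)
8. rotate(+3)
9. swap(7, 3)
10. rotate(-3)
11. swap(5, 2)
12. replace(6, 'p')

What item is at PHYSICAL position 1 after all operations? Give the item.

After op 1 (swap(0, 4)): offset=0, physical=[E,B,C,D,A,F,G,H,I], logical=[E,B,C,D,A,F,G,H,I]
After op 2 (replace(5, 'c')): offset=0, physical=[E,B,C,D,A,c,G,H,I], logical=[E,B,C,D,A,c,G,H,I]
After op 3 (rotate(+1)): offset=1, physical=[E,B,C,D,A,c,G,H,I], logical=[B,C,D,A,c,G,H,I,E]
After op 4 (swap(6, 0)): offset=1, physical=[E,H,C,D,A,c,G,B,I], logical=[H,C,D,A,c,G,B,I,E]
After op 5 (rotate(-3)): offset=7, physical=[E,H,C,D,A,c,G,B,I], logical=[B,I,E,H,C,D,A,c,G]
After op 6 (replace(4, 'n')): offset=7, physical=[E,H,n,D,A,c,G,B,I], logical=[B,I,E,H,n,D,A,c,G]
After op 7 (rotate(+2)): offset=0, physical=[E,H,n,D,A,c,G,B,I], logical=[E,H,n,D,A,c,G,B,I]
After op 8 (rotate(+3)): offset=3, physical=[E,H,n,D,A,c,G,B,I], logical=[D,A,c,G,B,I,E,H,n]
After op 9 (swap(7, 3)): offset=3, physical=[E,G,n,D,A,c,H,B,I], logical=[D,A,c,H,B,I,E,G,n]
After op 10 (rotate(-3)): offset=0, physical=[E,G,n,D,A,c,H,B,I], logical=[E,G,n,D,A,c,H,B,I]
After op 11 (swap(5, 2)): offset=0, physical=[E,G,c,D,A,n,H,B,I], logical=[E,G,c,D,A,n,H,B,I]
After op 12 (replace(6, 'p')): offset=0, physical=[E,G,c,D,A,n,p,B,I], logical=[E,G,c,D,A,n,p,B,I]

Answer: G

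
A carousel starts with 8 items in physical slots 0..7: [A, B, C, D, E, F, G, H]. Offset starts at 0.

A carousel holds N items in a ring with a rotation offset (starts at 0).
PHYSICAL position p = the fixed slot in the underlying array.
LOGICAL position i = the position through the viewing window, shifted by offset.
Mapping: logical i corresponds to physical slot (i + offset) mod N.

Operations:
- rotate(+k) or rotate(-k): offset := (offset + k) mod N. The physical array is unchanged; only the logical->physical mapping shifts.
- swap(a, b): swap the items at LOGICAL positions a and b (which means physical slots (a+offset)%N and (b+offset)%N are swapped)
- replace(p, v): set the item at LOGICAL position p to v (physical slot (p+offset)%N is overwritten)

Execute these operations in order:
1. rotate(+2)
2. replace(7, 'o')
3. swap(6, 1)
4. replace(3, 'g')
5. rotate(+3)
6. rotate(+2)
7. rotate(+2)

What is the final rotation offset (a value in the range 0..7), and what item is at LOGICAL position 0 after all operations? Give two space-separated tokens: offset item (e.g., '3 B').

Answer: 1 o

Derivation:
After op 1 (rotate(+2)): offset=2, physical=[A,B,C,D,E,F,G,H], logical=[C,D,E,F,G,H,A,B]
After op 2 (replace(7, 'o')): offset=2, physical=[A,o,C,D,E,F,G,H], logical=[C,D,E,F,G,H,A,o]
After op 3 (swap(6, 1)): offset=2, physical=[D,o,C,A,E,F,G,H], logical=[C,A,E,F,G,H,D,o]
After op 4 (replace(3, 'g')): offset=2, physical=[D,o,C,A,E,g,G,H], logical=[C,A,E,g,G,H,D,o]
After op 5 (rotate(+3)): offset=5, physical=[D,o,C,A,E,g,G,H], logical=[g,G,H,D,o,C,A,E]
After op 6 (rotate(+2)): offset=7, physical=[D,o,C,A,E,g,G,H], logical=[H,D,o,C,A,E,g,G]
After op 7 (rotate(+2)): offset=1, physical=[D,o,C,A,E,g,G,H], logical=[o,C,A,E,g,G,H,D]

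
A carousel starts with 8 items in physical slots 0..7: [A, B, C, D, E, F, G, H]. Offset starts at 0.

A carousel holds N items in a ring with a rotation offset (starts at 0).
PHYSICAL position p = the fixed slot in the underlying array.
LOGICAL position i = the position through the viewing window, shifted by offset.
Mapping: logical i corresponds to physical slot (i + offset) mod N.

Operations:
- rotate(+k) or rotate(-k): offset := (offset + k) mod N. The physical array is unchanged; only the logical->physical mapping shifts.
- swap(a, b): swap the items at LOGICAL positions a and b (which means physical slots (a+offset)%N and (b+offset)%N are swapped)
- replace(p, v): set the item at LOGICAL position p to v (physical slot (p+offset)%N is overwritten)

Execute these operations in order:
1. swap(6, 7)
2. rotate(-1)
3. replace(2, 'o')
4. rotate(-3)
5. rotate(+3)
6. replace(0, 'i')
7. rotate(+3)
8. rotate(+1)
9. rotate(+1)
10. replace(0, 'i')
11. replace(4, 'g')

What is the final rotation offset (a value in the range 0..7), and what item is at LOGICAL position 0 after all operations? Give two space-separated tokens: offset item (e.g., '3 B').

Answer: 4 i

Derivation:
After op 1 (swap(6, 7)): offset=0, physical=[A,B,C,D,E,F,H,G], logical=[A,B,C,D,E,F,H,G]
After op 2 (rotate(-1)): offset=7, physical=[A,B,C,D,E,F,H,G], logical=[G,A,B,C,D,E,F,H]
After op 3 (replace(2, 'o')): offset=7, physical=[A,o,C,D,E,F,H,G], logical=[G,A,o,C,D,E,F,H]
After op 4 (rotate(-3)): offset=4, physical=[A,o,C,D,E,F,H,G], logical=[E,F,H,G,A,o,C,D]
After op 5 (rotate(+3)): offset=7, physical=[A,o,C,D,E,F,H,G], logical=[G,A,o,C,D,E,F,H]
After op 6 (replace(0, 'i')): offset=7, physical=[A,o,C,D,E,F,H,i], logical=[i,A,o,C,D,E,F,H]
After op 7 (rotate(+3)): offset=2, physical=[A,o,C,D,E,F,H,i], logical=[C,D,E,F,H,i,A,o]
After op 8 (rotate(+1)): offset=3, physical=[A,o,C,D,E,F,H,i], logical=[D,E,F,H,i,A,o,C]
After op 9 (rotate(+1)): offset=4, physical=[A,o,C,D,E,F,H,i], logical=[E,F,H,i,A,o,C,D]
After op 10 (replace(0, 'i')): offset=4, physical=[A,o,C,D,i,F,H,i], logical=[i,F,H,i,A,o,C,D]
After op 11 (replace(4, 'g')): offset=4, physical=[g,o,C,D,i,F,H,i], logical=[i,F,H,i,g,o,C,D]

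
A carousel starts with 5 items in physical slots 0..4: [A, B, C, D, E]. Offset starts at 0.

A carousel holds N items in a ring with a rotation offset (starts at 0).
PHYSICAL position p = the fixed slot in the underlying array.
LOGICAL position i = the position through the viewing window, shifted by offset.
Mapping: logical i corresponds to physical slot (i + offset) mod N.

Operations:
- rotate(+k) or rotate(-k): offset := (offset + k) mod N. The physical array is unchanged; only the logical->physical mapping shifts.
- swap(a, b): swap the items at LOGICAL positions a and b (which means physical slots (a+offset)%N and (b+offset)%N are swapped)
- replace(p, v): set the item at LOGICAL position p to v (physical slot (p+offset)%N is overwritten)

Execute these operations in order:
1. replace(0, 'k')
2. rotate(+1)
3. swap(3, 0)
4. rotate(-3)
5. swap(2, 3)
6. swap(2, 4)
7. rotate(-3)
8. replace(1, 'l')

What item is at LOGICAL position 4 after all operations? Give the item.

After op 1 (replace(0, 'k')): offset=0, physical=[k,B,C,D,E], logical=[k,B,C,D,E]
After op 2 (rotate(+1)): offset=1, physical=[k,B,C,D,E], logical=[B,C,D,E,k]
After op 3 (swap(3, 0)): offset=1, physical=[k,E,C,D,B], logical=[E,C,D,B,k]
After op 4 (rotate(-3)): offset=3, physical=[k,E,C,D,B], logical=[D,B,k,E,C]
After op 5 (swap(2, 3)): offset=3, physical=[E,k,C,D,B], logical=[D,B,E,k,C]
After op 6 (swap(2, 4)): offset=3, physical=[C,k,E,D,B], logical=[D,B,C,k,E]
After op 7 (rotate(-3)): offset=0, physical=[C,k,E,D,B], logical=[C,k,E,D,B]
After op 8 (replace(1, 'l')): offset=0, physical=[C,l,E,D,B], logical=[C,l,E,D,B]

Answer: B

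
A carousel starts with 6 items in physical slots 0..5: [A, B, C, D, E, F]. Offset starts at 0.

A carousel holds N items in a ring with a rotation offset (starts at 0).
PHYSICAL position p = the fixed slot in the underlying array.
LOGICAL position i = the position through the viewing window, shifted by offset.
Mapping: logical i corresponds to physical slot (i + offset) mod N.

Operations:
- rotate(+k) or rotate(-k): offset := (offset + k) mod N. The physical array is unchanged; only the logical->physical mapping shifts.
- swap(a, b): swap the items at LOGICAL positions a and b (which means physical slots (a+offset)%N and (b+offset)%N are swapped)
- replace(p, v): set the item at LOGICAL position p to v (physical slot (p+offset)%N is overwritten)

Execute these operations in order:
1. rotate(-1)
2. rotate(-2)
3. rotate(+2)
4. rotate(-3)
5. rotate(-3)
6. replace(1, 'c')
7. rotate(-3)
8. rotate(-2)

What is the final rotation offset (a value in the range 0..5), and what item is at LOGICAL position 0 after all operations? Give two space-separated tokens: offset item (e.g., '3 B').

After op 1 (rotate(-1)): offset=5, physical=[A,B,C,D,E,F], logical=[F,A,B,C,D,E]
After op 2 (rotate(-2)): offset=3, physical=[A,B,C,D,E,F], logical=[D,E,F,A,B,C]
After op 3 (rotate(+2)): offset=5, physical=[A,B,C,D,E,F], logical=[F,A,B,C,D,E]
After op 4 (rotate(-3)): offset=2, physical=[A,B,C,D,E,F], logical=[C,D,E,F,A,B]
After op 5 (rotate(-3)): offset=5, physical=[A,B,C,D,E,F], logical=[F,A,B,C,D,E]
After op 6 (replace(1, 'c')): offset=5, physical=[c,B,C,D,E,F], logical=[F,c,B,C,D,E]
After op 7 (rotate(-3)): offset=2, physical=[c,B,C,D,E,F], logical=[C,D,E,F,c,B]
After op 8 (rotate(-2)): offset=0, physical=[c,B,C,D,E,F], logical=[c,B,C,D,E,F]

Answer: 0 c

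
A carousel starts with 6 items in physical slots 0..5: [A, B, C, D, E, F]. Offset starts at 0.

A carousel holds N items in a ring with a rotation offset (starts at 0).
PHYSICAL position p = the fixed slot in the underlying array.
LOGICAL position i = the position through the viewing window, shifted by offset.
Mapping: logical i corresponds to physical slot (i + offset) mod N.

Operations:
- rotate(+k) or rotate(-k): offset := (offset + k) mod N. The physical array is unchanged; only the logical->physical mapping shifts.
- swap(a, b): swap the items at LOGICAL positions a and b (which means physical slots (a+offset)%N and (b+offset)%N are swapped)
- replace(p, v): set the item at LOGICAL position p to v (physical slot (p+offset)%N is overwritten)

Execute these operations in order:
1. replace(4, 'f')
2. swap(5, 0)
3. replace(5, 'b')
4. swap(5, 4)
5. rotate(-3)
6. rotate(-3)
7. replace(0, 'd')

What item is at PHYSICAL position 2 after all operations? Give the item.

After op 1 (replace(4, 'f')): offset=0, physical=[A,B,C,D,f,F], logical=[A,B,C,D,f,F]
After op 2 (swap(5, 0)): offset=0, physical=[F,B,C,D,f,A], logical=[F,B,C,D,f,A]
After op 3 (replace(5, 'b')): offset=0, physical=[F,B,C,D,f,b], logical=[F,B,C,D,f,b]
After op 4 (swap(5, 4)): offset=0, physical=[F,B,C,D,b,f], logical=[F,B,C,D,b,f]
After op 5 (rotate(-3)): offset=3, physical=[F,B,C,D,b,f], logical=[D,b,f,F,B,C]
After op 6 (rotate(-3)): offset=0, physical=[F,B,C,D,b,f], logical=[F,B,C,D,b,f]
After op 7 (replace(0, 'd')): offset=0, physical=[d,B,C,D,b,f], logical=[d,B,C,D,b,f]

Answer: C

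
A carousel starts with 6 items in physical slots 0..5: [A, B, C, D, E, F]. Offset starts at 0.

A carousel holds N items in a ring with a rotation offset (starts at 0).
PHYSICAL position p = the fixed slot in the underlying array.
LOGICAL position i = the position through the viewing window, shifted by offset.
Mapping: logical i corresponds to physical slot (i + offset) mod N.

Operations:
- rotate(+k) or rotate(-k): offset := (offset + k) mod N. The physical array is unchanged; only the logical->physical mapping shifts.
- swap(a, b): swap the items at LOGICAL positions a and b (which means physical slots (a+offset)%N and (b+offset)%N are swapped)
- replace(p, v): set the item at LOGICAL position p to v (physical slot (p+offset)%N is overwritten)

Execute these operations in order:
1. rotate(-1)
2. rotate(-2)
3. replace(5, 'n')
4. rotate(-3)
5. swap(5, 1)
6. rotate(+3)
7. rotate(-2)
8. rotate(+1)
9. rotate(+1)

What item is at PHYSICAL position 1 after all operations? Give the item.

Answer: F

Derivation:
After op 1 (rotate(-1)): offset=5, physical=[A,B,C,D,E,F], logical=[F,A,B,C,D,E]
After op 2 (rotate(-2)): offset=3, physical=[A,B,C,D,E,F], logical=[D,E,F,A,B,C]
After op 3 (replace(5, 'n')): offset=3, physical=[A,B,n,D,E,F], logical=[D,E,F,A,B,n]
After op 4 (rotate(-3)): offset=0, physical=[A,B,n,D,E,F], logical=[A,B,n,D,E,F]
After op 5 (swap(5, 1)): offset=0, physical=[A,F,n,D,E,B], logical=[A,F,n,D,E,B]
After op 6 (rotate(+3)): offset=3, physical=[A,F,n,D,E,B], logical=[D,E,B,A,F,n]
After op 7 (rotate(-2)): offset=1, physical=[A,F,n,D,E,B], logical=[F,n,D,E,B,A]
After op 8 (rotate(+1)): offset=2, physical=[A,F,n,D,E,B], logical=[n,D,E,B,A,F]
After op 9 (rotate(+1)): offset=3, physical=[A,F,n,D,E,B], logical=[D,E,B,A,F,n]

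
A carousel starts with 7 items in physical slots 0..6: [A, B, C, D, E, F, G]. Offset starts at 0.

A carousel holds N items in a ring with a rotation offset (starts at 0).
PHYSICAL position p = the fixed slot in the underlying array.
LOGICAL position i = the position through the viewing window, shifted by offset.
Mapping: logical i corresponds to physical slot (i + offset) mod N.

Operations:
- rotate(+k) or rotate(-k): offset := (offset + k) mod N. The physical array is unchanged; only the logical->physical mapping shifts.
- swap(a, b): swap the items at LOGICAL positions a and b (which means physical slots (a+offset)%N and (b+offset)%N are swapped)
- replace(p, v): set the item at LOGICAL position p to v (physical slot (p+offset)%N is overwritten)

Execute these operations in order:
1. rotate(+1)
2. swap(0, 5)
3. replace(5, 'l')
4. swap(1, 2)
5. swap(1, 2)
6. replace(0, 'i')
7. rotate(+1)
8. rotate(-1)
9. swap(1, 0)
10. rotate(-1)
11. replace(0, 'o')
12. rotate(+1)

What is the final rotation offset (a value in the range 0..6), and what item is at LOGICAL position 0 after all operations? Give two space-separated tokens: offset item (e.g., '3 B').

Answer: 1 C

Derivation:
After op 1 (rotate(+1)): offset=1, physical=[A,B,C,D,E,F,G], logical=[B,C,D,E,F,G,A]
After op 2 (swap(0, 5)): offset=1, physical=[A,G,C,D,E,F,B], logical=[G,C,D,E,F,B,A]
After op 3 (replace(5, 'l')): offset=1, physical=[A,G,C,D,E,F,l], logical=[G,C,D,E,F,l,A]
After op 4 (swap(1, 2)): offset=1, physical=[A,G,D,C,E,F,l], logical=[G,D,C,E,F,l,A]
After op 5 (swap(1, 2)): offset=1, physical=[A,G,C,D,E,F,l], logical=[G,C,D,E,F,l,A]
After op 6 (replace(0, 'i')): offset=1, physical=[A,i,C,D,E,F,l], logical=[i,C,D,E,F,l,A]
After op 7 (rotate(+1)): offset=2, physical=[A,i,C,D,E,F,l], logical=[C,D,E,F,l,A,i]
After op 8 (rotate(-1)): offset=1, physical=[A,i,C,D,E,F,l], logical=[i,C,D,E,F,l,A]
After op 9 (swap(1, 0)): offset=1, physical=[A,C,i,D,E,F,l], logical=[C,i,D,E,F,l,A]
After op 10 (rotate(-1)): offset=0, physical=[A,C,i,D,E,F,l], logical=[A,C,i,D,E,F,l]
After op 11 (replace(0, 'o')): offset=0, physical=[o,C,i,D,E,F,l], logical=[o,C,i,D,E,F,l]
After op 12 (rotate(+1)): offset=1, physical=[o,C,i,D,E,F,l], logical=[C,i,D,E,F,l,o]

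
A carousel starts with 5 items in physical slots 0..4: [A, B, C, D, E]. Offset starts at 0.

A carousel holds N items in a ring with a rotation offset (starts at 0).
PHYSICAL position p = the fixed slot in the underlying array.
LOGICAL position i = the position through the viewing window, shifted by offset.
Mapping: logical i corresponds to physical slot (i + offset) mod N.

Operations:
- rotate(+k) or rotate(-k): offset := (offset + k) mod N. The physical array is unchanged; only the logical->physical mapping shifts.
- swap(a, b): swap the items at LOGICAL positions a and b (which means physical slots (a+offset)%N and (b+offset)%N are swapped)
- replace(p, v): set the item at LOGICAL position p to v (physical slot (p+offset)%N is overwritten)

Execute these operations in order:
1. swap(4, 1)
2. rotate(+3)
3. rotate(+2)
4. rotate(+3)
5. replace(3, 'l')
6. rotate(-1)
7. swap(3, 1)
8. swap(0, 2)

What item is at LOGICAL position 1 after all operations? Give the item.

Answer: A

Derivation:
After op 1 (swap(4, 1)): offset=0, physical=[A,E,C,D,B], logical=[A,E,C,D,B]
After op 2 (rotate(+3)): offset=3, physical=[A,E,C,D,B], logical=[D,B,A,E,C]
After op 3 (rotate(+2)): offset=0, physical=[A,E,C,D,B], logical=[A,E,C,D,B]
After op 4 (rotate(+3)): offset=3, physical=[A,E,C,D,B], logical=[D,B,A,E,C]
After op 5 (replace(3, 'l')): offset=3, physical=[A,l,C,D,B], logical=[D,B,A,l,C]
After op 6 (rotate(-1)): offset=2, physical=[A,l,C,D,B], logical=[C,D,B,A,l]
After op 7 (swap(3, 1)): offset=2, physical=[D,l,C,A,B], logical=[C,A,B,D,l]
After op 8 (swap(0, 2)): offset=2, physical=[D,l,B,A,C], logical=[B,A,C,D,l]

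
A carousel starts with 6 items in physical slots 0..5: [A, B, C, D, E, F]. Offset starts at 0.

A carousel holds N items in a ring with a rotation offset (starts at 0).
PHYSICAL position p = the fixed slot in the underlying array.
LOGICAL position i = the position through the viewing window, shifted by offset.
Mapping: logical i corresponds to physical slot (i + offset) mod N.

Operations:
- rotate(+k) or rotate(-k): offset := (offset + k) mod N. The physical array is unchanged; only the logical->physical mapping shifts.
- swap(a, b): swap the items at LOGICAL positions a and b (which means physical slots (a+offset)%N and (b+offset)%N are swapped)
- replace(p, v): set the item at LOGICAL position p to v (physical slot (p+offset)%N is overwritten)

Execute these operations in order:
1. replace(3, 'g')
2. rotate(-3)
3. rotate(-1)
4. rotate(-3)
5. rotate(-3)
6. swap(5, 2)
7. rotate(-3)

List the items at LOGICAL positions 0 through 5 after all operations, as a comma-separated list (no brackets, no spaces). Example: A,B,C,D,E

After op 1 (replace(3, 'g')): offset=0, physical=[A,B,C,g,E,F], logical=[A,B,C,g,E,F]
After op 2 (rotate(-3)): offset=3, physical=[A,B,C,g,E,F], logical=[g,E,F,A,B,C]
After op 3 (rotate(-1)): offset=2, physical=[A,B,C,g,E,F], logical=[C,g,E,F,A,B]
After op 4 (rotate(-3)): offset=5, physical=[A,B,C,g,E,F], logical=[F,A,B,C,g,E]
After op 5 (rotate(-3)): offset=2, physical=[A,B,C,g,E,F], logical=[C,g,E,F,A,B]
After op 6 (swap(5, 2)): offset=2, physical=[A,E,C,g,B,F], logical=[C,g,B,F,A,E]
After op 7 (rotate(-3)): offset=5, physical=[A,E,C,g,B,F], logical=[F,A,E,C,g,B]

Answer: F,A,E,C,g,B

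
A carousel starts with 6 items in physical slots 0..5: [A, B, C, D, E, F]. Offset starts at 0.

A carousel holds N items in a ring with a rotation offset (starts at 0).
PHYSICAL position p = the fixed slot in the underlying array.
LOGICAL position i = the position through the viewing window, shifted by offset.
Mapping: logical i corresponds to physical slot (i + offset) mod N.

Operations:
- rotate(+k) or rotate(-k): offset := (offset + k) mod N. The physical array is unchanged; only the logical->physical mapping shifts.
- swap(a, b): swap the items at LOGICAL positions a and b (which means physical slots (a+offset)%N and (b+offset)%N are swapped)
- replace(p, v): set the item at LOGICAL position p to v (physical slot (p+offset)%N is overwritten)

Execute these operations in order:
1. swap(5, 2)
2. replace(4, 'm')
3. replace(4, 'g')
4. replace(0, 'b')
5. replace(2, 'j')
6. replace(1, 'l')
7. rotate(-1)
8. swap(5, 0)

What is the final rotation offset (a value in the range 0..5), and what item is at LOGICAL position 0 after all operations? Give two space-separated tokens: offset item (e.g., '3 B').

After op 1 (swap(5, 2)): offset=0, physical=[A,B,F,D,E,C], logical=[A,B,F,D,E,C]
After op 2 (replace(4, 'm')): offset=0, physical=[A,B,F,D,m,C], logical=[A,B,F,D,m,C]
After op 3 (replace(4, 'g')): offset=0, physical=[A,B,F,D,g,C], logical=[A,B,F,D,g,C]
After op 4 (replace(0, 'b')): offset=0, physical=[b,B,F,D,g,C], logical=[b,B,F,D,g,C]
After op 5 (replace(2, 'j')): offset=0, physical=[b,B,j,D,g,C], logical=[b,B,j,D,g,C]
After op 6 (replace(1, 'l')): offset=0, physical=[b,l,j,D,g,C], logical=[b,l,j,D,g,C]
After op 7 (rotate(-1)): offset=5, physical=[b,l,j,D,g,C], logical=[C,b,l,j,D,g]
After op 8 (swap(5, 0)): offset=5, physical=[b,l,j,D,C,g], logical=[g,b,l,j,D,C]

Answer: 5 g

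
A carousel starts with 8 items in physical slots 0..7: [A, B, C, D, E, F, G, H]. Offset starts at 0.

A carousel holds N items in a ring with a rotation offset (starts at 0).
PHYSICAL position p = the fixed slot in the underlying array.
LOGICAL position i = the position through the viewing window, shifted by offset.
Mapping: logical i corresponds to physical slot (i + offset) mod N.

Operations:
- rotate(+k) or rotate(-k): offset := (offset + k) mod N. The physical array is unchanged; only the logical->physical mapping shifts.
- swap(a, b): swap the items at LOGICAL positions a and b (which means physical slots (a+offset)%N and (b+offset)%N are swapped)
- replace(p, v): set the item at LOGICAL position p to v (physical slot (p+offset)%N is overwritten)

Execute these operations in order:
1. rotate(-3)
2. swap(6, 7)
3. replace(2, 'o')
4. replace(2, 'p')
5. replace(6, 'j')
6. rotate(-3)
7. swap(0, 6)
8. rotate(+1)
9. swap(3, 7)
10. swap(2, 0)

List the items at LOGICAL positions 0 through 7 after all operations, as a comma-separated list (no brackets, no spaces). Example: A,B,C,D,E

After op 1 (rotate(-3)): offset=5, physical=[A,B,C,D,E,F,G,H], logical=[F,G,H,A,B,C,D,E]
After op 2 (swap(6, 7)): offset=5, physical=[A,B,C,E,D,F,G,H], logical=[F,G,H,A,B,C,E,D]
After op 3 (replace(2, 'o')): offset=5, physical=[A,B,C,E,D,F,G,o], logical=[F,G,o,A,B,C,E,D]
After op 4 (replace(2, 'p')): offset=5, physical=[A,B,C,E,D,F,G,p], logical=[F,G,p,A,B,C,E,D]
After op 5 (replace(6, 'j')): offset=5, physical=[A,B,C,j,D,F,G,p], logical=[F,G,p,A,B,C,j,D]
After op 6 (rotate(-3)): offset=2, physical=[A,B,C,j,D,F,G,p], logical=[C,j,D,F,G,p,A,B]
After op 7 (swap(0, 6)): offset=2, physical=[C,B,A,j,D,F,G,p], logical=[A,j,D,F,G,p,C,B]
After op 8 (rotate(+1)): offset=3, physical=[C,B,A,j,D,F,G,p], logical=[j,D,F,G,p,C,B,A]
After op 9 (swap(3, 7)): offset=3, physical=[C,B,G,j,D,F,A,p], logical=[j,D,F,A,p,C,B,G]
After op 10 (swap(2, 0)): offset=3, physical=[C,B,G,F,D,j,A,p], logical=[F,D,j,A,p,C,B,G]

Answer: F,D,j,A,p,C,B,G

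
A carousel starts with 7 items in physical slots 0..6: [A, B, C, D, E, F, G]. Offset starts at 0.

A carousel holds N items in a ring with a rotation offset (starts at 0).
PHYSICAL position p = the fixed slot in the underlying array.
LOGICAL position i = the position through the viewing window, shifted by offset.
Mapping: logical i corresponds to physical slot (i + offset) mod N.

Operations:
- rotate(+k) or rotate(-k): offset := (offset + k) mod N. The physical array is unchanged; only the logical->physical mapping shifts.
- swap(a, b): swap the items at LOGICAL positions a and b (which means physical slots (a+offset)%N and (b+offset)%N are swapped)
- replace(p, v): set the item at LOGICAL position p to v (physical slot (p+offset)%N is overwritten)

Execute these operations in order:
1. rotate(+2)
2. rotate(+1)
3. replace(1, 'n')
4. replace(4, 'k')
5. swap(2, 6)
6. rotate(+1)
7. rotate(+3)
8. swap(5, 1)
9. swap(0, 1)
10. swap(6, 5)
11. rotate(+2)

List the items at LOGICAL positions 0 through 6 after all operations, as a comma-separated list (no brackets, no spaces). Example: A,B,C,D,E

Answer: F,D,n,G,B,C,k

Derivation:
After op 1 (rotate(+2)): offset=2, physical=[A,B,C,D,E,F,G], logical=[C,D,E,F,G,A,B]
After op 2 (rotate(+1)): offset=3, physical=[A,B,C,D,E,F,G], logical=[D,E,F,G,A,B,C]
After op 3 (replace(1, 'n')): offset=3, physical=[A,B,C,D,n,F,G], logical=[D,n,F,G,A,B,C]
After op 4 (replace(4, 'k')): offset=3, physical=[k,B,C,D,n,F,G], logical=[D,n,F,G,k,B,C]
After op 5 (swap(2, 6)): offset=3, physical=[k,B,F,D,n,C,G], logical=[D,n,C,G,k,B,F]
After op 6 (rotate(+1)): offset=4, physical=[k,B,F,D,n,C,G], logical=[n,C,G,k,B,F,D]
After op 7 (rotate(+3)): offset=0, physical=[k,B,F,D,n,C,G], logical=[k,B,F,D,n,C,G]
After op 8 (swap(5, 1)): offset=0, physical=[k,C,F,D,n,B,G], logical=[k,C,F,D,n,B,G]
After op 9 (swap(0, 1)): offset=0, physical=[C,k,F,D,n,B,G], logical=[C,k,F,D,n,B,G]
After op 10 (swap(6, 5)): offset=0, physical=[C,k,F,D,n,G,B], logical=[C,k,F,D,n,G,B]
After op 11 (rotate(+2)): offset=2, physical=[C,k,F,D,n,G,B], logical=[F,D,n,G,B,C,k]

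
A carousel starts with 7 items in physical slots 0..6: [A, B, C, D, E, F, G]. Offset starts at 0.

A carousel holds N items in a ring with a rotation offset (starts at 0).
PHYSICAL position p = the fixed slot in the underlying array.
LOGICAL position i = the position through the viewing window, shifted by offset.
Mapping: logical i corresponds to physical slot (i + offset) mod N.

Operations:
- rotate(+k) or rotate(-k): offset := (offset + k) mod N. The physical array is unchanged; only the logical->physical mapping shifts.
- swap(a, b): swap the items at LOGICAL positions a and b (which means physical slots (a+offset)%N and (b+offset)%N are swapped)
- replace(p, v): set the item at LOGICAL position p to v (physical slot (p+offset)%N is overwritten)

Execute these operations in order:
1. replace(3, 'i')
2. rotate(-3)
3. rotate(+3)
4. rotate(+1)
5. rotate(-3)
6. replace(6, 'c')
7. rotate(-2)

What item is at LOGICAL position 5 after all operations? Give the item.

After op 1 (replace(3, 'i')): offset=0, physical=[A,B,C,i,E,F,G], logical=[A,B,C,i,E,F,G]
After op 2 (rotate(-3)): offset=4, physical=[A,B,C,i,E,F,G], logical=[E,F,G,A,B,C,i]
After op 3 (rotate(+3)): offset=0, physical=[A,B,C,i,E,F,G], logical=[A,B,C,i,E,F,G]
After op 4 (rotate(+1)): offset=1, physical=[A,B,C,i,E,F,G], logical=[B,C,i,E,F,G,A]
After op 5 (rotate(-3)): offset=5, physical=[A,B,C,i,E,F,G], logical=[F,G,A,B,C,i,E]
After op 6 (replace(6, 'c')): offset=5, physical=[A,B,C,i,c,F,G], logical=[F,G,A,B,C,i,c]
After op 7 (rotate(-2)): offset=3, physical=[A,B,C,i,c,F,G], logical=[i,c,F,G,A,B,C]

Answer: B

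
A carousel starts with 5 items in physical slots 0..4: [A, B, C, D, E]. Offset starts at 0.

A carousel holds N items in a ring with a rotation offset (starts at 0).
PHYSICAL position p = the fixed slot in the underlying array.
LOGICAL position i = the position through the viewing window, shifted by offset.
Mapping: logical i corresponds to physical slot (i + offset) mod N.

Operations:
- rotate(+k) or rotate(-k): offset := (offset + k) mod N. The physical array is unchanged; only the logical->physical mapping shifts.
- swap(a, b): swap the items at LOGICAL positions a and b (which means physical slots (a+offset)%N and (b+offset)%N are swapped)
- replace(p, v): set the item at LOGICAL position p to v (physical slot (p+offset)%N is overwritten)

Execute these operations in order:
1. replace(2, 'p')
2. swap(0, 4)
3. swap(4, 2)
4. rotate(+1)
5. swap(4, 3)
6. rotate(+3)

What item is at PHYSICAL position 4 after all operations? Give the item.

Answer: E

Derivation:
After op 1 (replace(2, 'p')): offset=0, physical=[A,B,p,D,E], logical=[A,B,p,D,E]
After op 2 (swap(0, 4)): offset=0, physical=[E,B,p,D,A], logical=[E,B,p,D,A]
After op 3 (swap(4, 2)): offset=0, physical=[E,B,A,D,p], logical=[E,B,A,D,p]
After op 4 (rotate(+1)): offset=1, physical=[E,B,A,D,p], logical=[B,A,D,p,E]
After op 5 (swap(4, 3)): offset=1, physical=[p,B,A,D,E], logical=[B,A,D,E,p]
After op 6 (rotate(+3)): offset=4, physical=[p,B,A,D,E], logical=[E,p,B,A,D]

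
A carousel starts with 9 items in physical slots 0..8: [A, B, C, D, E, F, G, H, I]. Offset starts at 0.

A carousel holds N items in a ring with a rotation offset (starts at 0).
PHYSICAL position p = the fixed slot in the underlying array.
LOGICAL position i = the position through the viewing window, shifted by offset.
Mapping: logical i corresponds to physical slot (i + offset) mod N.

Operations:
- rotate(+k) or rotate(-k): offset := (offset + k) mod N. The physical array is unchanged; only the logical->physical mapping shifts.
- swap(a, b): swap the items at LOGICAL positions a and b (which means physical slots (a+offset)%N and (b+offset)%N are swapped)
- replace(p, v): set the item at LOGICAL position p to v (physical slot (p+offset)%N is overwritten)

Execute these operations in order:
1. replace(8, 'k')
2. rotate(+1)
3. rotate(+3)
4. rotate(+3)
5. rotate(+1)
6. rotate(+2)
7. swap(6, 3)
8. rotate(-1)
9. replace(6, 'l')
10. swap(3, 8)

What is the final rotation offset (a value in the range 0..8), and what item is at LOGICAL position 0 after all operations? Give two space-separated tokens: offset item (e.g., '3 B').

After op 1 (replace(8, 'k')): offset=0, physical=[A,B,C,D,E,F,G,H,k], logical=[A,B,C,D,E,F,G,H,k]
After op 2 (rotate(+1)): offset=1, physical=[A,B,C,D,E,F,G,H,k], logical=[B,C,D,E,F,G,H,k,A]
After op 3 (rotate(+3)): offset=4, physical=[A,B,C,D,E,F,G,H,k], logical=[E,F,G,H,k,A,B,C,D]
After op 4 (rotate(+3)): offset=7, physical=[A,B,C,D,E,F,G,H,k], logical=[H,k,A,B,C,D,E,F,G]
After op 5 (rotate(+1)): offset=8, physical=[A,B,C,D,E,F,G,H,k], logical=[k,A,B,C,D,E,F,G,H]
After op 6 (rotate(+2)): offset=1, physical=[A,B,C,D,E,F,G,H,k], logical=[B,C,D,E,F,G,H,k,A]
After op 7 (swap(6, 3)): offset=1, physical=[A,B,C,D,H,F,G,E,k], logical=[B,C,D,H,F,G,E,k,A]
After op 8 (rotate(-1)): offset=0, physical=[A,B,C,D,H,F,G,E,k], logical=[A,B,C,D,H,F,G,E,k]
After op 9 (replace(6, 'l')): offset=0, physical=[A,B,C,D,H,F,l,E,k], logical=[A,B,C,D,H,F,l,E,k]
After op 10 (swap(3, 8)): offset=0, physical=[A,B,C,k,H,F,l,E,D], logical=[A,B,C,k,H,F,l,E,D]

Answer: 0 A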